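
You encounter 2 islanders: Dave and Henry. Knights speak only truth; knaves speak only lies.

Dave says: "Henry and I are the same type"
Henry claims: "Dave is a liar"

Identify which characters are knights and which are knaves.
Dave is a knave.
Henry is a knight.

Verification:
- Dave (knave) says "Henry and I are the same type" - this is FALSE (a lie) because Dave is a knave and Henry is a knight.
- Henry (knight) says "Dave is a liar" - this is TRUE because Dave is a knave.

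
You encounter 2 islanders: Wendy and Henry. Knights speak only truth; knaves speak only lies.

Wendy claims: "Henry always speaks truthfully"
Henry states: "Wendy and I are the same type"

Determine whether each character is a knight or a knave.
Wendy is a knight.
Henry is a knight.

Verification:
- Wendy (knight) says "Henry always speaks truthfully" - this is TRUE because Henry is a knight.
- Henry (knight) says "Wendy and I are the same type" - this is TRUE because Henry is a knight and Wendy is a knight.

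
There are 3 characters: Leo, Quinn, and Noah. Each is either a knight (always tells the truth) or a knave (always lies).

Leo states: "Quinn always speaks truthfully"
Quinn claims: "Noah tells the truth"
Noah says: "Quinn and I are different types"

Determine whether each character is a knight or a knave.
Leo is a knave.
Quinn is a knave.
Noah is a knave.

Verification:
- Leo (knave) says "Quinn always speaks truthfully" - this is FALSE (a lie) because Quinn is a knave.
- Quinn (knave) says "Noah tells the truth" - this is FALSE (a lie) because Noah is a knave.
- Noah (knave) says "Quinn and I are different types" - this is FALSE (a lie) because Noah is a knave and Quinn is a knave.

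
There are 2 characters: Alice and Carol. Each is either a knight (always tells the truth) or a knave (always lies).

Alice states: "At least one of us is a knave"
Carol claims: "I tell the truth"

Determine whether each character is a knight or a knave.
Alice is a knight.
Carol is a knave.

Verification:
- Alice (knight) says "At least one of us is a knave" - this is TRUE because Carol is a knave.
- Carol (knave) says "I tell the truth" - this is FALSE (a lie) because Carol is a knave.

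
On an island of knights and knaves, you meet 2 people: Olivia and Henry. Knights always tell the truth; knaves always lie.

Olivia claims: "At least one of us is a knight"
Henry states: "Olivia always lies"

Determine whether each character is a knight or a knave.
Olivia is a knight.
Henry is a knave.

Verification:
- Olivia (knight) says "At least one of us is a knight" - this is TRUE because Olivia is a knight.
- Henry (knave) says "Olivia always lies" - this is FALSE (a lie) because Olivia is a knight.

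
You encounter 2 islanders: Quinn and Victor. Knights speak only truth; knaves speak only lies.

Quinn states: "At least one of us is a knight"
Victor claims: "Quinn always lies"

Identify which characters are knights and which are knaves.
Quinn is a knight.
Victor is a knave.

Verification:
- Quinn (knight) says "At least one of us is a knight" - this is TRUE because Quinn is a knight.
- Victor (knave) says "Quinn always lies" - this is FALSE (a lie) because Quinn is a knight.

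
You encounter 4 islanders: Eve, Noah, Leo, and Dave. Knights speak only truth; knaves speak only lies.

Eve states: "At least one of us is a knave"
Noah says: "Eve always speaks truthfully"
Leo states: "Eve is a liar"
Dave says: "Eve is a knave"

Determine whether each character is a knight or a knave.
Eve is a knight.
Noah is a knight.
Leo is a knave.
Dave is a knave.

Verification:
- Eve (knight) says "At least one of us is a knave" - this is TRUE because Leo and Dave are knaves.
- Noah (knight) says "Eve always speaks truthfully" - this is TRUE because Eve is a knight.
- Leo (knave) says "Eve is a liar" - this is FALSE (a lie) because Eve is a knight.
- Dave (knave) says "Eve is a knave" - this is FALSE (a lie) because Eve is a knight.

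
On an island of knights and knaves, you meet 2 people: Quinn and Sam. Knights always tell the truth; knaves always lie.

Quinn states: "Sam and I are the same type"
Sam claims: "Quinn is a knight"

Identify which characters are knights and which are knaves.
Quinn is a knight.
Sam is a knight.

Verification:
- Quinn (knight) says "Sam and I are the same type" - this is TRUE because Quinn is a knight and Sam is a knight.
- Sam (knight) says "Quinn is a knight" - this is TRUE because Quinn is a knight.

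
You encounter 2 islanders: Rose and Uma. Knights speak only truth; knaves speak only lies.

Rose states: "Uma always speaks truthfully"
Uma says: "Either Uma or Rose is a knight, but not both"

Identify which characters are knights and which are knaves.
Rose is a knave.
Uma is a knave.

Verification:
- Rose (knave) says "Uma always speaks truthfully" - this is FALSE (a lie) because Uma is a knave.
- Uma (knave) says "Either Uma or Rose is a knight, but not both" - this is FALSE (a lie) because Uma is a knave and Rose is a knave.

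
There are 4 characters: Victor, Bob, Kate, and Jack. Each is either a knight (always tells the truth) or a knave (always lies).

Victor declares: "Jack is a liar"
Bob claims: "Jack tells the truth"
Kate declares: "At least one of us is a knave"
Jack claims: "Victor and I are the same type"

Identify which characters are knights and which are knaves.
Victor is a knight.
Bob is a knave.
Kate is a knight.
Jack is a knave.

Verification:
- Victor (knight) says "Jack is a liar" - this is TRUE because Jack is a knave.
- Bob (knave) says "Jack tells the truth" - this is FALSE (a lie) because Jack is a knave.
- Kate (knight) says "At least one of us is a knave" - this is TRUE because Bob and Jack are knaves.
- Jack (knave) says "Victor and I are the same type" - this is FALSE (a lie) because Jack is a knave and Victor is a knight.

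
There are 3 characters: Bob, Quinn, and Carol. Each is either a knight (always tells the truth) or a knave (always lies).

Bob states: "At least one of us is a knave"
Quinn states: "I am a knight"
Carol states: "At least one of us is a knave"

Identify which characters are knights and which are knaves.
Bob is a knight.
Quinn is a knave.
Carol is a knight.

Verification:
- Bob (knight) says "At least one of us is a knave" - this is TRUE because Quinn is a knave.
- Quinn (knave) says "I am a knight" - this is FALSE (a lie) because Quinn is a knave.
- Carol (knight) says "At least one of us is a knave" - this is TRUE because Quinn is a knave.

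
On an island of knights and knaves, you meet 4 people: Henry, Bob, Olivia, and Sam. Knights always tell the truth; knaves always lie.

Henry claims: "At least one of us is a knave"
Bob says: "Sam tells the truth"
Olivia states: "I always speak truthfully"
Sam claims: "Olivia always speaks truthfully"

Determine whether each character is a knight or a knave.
Henry is a knight.
Bob is a knave.
Olivia is a knave.
Sam is a knave.

Verification:
- Henry (knight) says "At least one of us is a knave" - this is TRUE because Bob, Olivia, and Sam are knaves.
- Bob (knave) says "Sam tells the truth" - this is FALSE (a lie) because Sam is a knave.
- Olivia (knave) says "I always speak truthfully" - this is FALSE (a lie) because Olivia is a knave.
- Sam (knave) says "Olivia always speaks truthfully" - this is FALSE (a lie) because Olivia is a knave.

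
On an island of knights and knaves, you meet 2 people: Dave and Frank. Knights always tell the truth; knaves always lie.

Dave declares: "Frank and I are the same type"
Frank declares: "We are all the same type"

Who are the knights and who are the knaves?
Dave is a knight.
Frank is a knight.

Verification:
- Dave (knight) says "Frank and I are the same type" - this is TRUE because Dave is a knight and Frank is a knight.
- Frank (knight) says "We are all the same type" - this is TRUE because Dave and Frank are knights.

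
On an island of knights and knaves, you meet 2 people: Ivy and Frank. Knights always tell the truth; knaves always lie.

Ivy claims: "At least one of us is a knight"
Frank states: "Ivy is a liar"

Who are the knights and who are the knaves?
Ivy is a knight.
Frank is a knave.

Verification:
- Ivy (knight) says "At least one of us is a knight" - this is TRUE because Ivy is a knight.
- Frank (knave) says "Ivy is a liar" - this is FALSE (a lie) because Ivy is a knight.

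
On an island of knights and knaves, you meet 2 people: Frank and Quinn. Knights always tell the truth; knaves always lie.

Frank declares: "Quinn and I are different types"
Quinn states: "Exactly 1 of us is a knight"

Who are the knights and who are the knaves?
Frank is a knave.
Quinn is a knave.

Verification:
- Frank (knave) says "Quinn and I are different types" - this is FALSE (a lie) because Frank is a knave and Quinn is a knave.
- Quinn (knave) says "Exactly 1 of us is a knight" - this is FALSE (a lie) because there are 0 knights.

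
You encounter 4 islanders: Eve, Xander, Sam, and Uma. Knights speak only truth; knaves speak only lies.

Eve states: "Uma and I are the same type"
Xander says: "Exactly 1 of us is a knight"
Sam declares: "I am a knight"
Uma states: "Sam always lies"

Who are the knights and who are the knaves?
Eve is a knight.
Xander is a knave.
Sam is a knave.
Uma is a knight.

Verification:
- Eve (knight) says "Uma and I are the same type" - this is TRUE because Eve is a knight and Uma is a knight.
- Xander (knave) says "Exactly 1 of us is a knight" - this is FALSE (a lie) because there are 2 knights.
- Sam (knave) says "I am a knight" - this is FALSE (a lie) because Sam is a knave.
- Uma (knight) says "Sam always lies" - this is TRUE because Sam is a knave.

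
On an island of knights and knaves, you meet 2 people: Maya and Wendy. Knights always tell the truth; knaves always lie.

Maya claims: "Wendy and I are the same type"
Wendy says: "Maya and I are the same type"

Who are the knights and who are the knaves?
Maya is a knight.
Wendy is a knight.

Verification:
- Maya (knight) says "Wendy and I are the same type" - this is TRUE because Maya is a knight and Wendy is a knight.
- Wendy (knight) says "Maya and I are the same type" - this is TRUE because Wendy is a knight and Maya is a knight.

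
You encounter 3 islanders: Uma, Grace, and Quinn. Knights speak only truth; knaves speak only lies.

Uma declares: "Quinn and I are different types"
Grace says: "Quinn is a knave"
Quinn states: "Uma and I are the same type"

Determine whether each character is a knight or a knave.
Uma is a knight.
Grace is a knight.
Quinn is a knave.

Verification:
- Uma (knight) says "Quinn and I are different types" - this is TRUE because Uma is a knight and Quinn is a knave.
- Grace (knight) says "Quinn is a knave" - this is TRUE because Quinn is a knave.
- Quinn (knave) says "Uma and I are the same type" - this is FALSE (a lie) because Quinn is a knave and Uma is a knight.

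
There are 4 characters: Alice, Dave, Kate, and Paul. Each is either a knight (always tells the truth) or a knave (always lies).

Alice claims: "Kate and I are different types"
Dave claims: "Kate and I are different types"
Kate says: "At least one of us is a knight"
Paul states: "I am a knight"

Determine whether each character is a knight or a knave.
Alice is a knave.
Dave is a knave.
Kate is a knave.
Paul is a knave.

Verification:
- Alice (knave) says "Kate and I are different types" - this is FALSE (a lie) because Alice is a knave and Kate is a knave.
- Dave (knave) says "Kate and I are different types" - this is FALSE (a lie) because Dave is a knave and Kate is a knave.
- Kate (knave) says "At least one of us is a knight" - this is FALSE (a lie) because no one is a knight.
- Paul (knave) says "I am a knight" - this is FALSE (a lie) because Paul is a knave.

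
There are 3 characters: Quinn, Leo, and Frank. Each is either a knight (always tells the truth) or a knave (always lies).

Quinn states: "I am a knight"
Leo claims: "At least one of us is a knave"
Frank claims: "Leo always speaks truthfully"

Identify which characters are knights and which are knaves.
Quinn is a knave.
Leo is a knight.
Frank is a knight.

Verification:
- Quinn (knave) says "I am a knight" - this is FALSE (a lie) because Quinn is a knave.
- Leo (knight) says "At least one of us is a knave" - this is TRUE because Quinn is a knave.
- Frank (knight) says "Leo always speaks truthfully" - this is TRUE because Leo is a knight.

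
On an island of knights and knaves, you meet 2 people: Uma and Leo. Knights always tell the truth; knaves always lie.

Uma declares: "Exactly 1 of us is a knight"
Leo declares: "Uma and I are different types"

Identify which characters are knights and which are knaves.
Uma is a knave.
Leo is a knave.

Verification:
- Uma (knave) says "Exactly 1 of us is a knight" - this is FALSE (a lie) because there are 0 knights.
- Leo (knave) says "Uma and I are different types" - this is FALSE (a lie) because Leo is a knave and Uma is a knave.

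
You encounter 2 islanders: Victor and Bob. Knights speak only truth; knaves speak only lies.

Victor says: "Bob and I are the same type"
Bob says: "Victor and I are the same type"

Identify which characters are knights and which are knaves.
Victor is a knight.
Bob is a knight.

Verification:
- Victor (knight) says "Bob and I are the same type" - this is TRUE because Victor is a knight and Bob is a knight.
- Bob (knight) says "Victor and I are the same type" - this is TRUE because Bob is a knight and Victor is a knight.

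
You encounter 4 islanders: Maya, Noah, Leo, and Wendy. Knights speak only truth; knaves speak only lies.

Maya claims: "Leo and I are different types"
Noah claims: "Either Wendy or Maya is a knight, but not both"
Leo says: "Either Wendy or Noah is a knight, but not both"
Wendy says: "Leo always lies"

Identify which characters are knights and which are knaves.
Maya is a knave.
Noah is a knight.
Leo is a knave.
Wendy is a knight.

Verification:
- Maya (knave) says "Leo and I are different types" - this is FALSE (a lie) because Maya is a knave and Leo is a knave.
- Noah (knight) says "Either Wendy or Maya is a knight, but not both" - this is TRUE because Wendy is a knight and Maya is a knave.
- Leo (knave) says "Either Wendy or Noah is a knight, but not both" - this is FALSE (a lie) because Wendy is a knight and Noah is a knight.
- Wendy (knight) says "Leo always lies" - this is TRUE because Leo is a knave.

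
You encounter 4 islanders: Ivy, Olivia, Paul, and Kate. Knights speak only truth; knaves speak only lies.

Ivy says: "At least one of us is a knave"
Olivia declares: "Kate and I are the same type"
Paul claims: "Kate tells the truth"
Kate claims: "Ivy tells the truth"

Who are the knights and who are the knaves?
Ivy is a knight.
Olivia is a knave.
Paul is a knight.
Kate is a knight.

Verification:
- Ivy (knight) says "At least one of us is a knave" - this is TRUE because Olivia is a knave.
- Olivia (knave) says "Kate and I are the same type" - this is FALSE (a lie) because Olivia is a knave and Kate is a knight.
- Paul (knight) says "Kate tells the truth" - this is TRUE because Kate is a knight.
- Kate (knight) says "Ivy tells the truth" - this is TRUE because Ivy is a knight.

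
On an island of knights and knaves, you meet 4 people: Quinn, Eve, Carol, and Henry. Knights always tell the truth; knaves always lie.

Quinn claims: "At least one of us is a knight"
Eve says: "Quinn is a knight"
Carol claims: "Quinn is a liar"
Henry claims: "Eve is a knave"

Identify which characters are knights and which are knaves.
Quinn is a knight.
Eve is a knight.
Carol is a knave.
Henry is a knave.

Verification:
- Quinn (knight) says "At least one of us is a knight" - this is TRUE because Quinn and Eve are knights.
- Eve (knight) says "Quinn is a knight" - this is TRUE because Quinn is a knight.
- Carol (knave) says "Quinn is a liar" - this is FALSE (a lie) because Quinn is a knight.
- Henry (knave) says "Eve is a knave" - this is FALSE (a lie) because Eve is a knight.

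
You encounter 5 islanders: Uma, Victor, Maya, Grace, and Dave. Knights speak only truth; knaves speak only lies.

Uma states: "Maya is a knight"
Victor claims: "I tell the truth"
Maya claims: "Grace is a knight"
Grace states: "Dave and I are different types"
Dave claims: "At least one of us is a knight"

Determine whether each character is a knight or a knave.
Uma is a knave.
Victor is a knave.
Maya is a knave.
Grace is a knave.
Dave is a knave.

Verification:
- Uma (knave) says "Maya is a knight" - this is FALSE (a lie) because Maya is a knave.
- Victor (knave) says "I tell the truth" - this is FALSE (a lie) because Victor is a knave.
- Maya (knave) says "Grace is a knight" - this is FALSE (a lie) because Grace is a knave.
- Grace (knave) says "Dave and I are different types" - this is FALSE (a lie) because Grace is a knave and Dave is a knave.
- Dave (knave) says "At least one of us is a knight" - this is FALSE (a lie) because no one is a knight.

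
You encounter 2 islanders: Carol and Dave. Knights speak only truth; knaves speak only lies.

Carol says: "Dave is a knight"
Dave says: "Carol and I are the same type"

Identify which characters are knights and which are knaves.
Carol is a knight.
Dave is a knight.

Verification:
- Carol (knight) says "Dave is a knight" - this is TRUE because Dave is a knight.
- Dave (knight) says "Carol and I are the same type" - this is TRUE because Dave is a knight and Carol is a knight.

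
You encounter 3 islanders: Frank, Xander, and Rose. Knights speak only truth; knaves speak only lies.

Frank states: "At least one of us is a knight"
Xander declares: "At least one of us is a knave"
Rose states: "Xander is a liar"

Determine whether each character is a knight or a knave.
Frank is a knight.
Xander is a knight.
Rose is a knave.

Verification:
- Frank (knight) says "At least one of us is a knight" - this is TRUE because Frank and Xander are knights.
- Xander (knight) says "At least one of us is a knave" - this is TRUE because Rose is a knave.
- Rose (knave) says "Xander is a liar" - this is FALSE (a lie) because Xander is a knight.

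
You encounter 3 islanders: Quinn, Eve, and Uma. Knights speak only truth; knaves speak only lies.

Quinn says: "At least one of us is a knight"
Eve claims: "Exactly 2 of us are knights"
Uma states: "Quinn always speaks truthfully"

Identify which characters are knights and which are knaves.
Quinn is a knave.
Eve is a knave.
Uma is a knave.

Verification:
- Quinn (knave) says "At least one of us is a knight" - this is FALSE (a lie) because no one is a knight.
- Eve (knave) says "Exactly 2 of us are knights" - this is FALSE (a lie) because there are 0 knights.
- Uma (knave) says "Quinn always speaks truthfully" - this is FALSE (a lie) because Quinn is a knave.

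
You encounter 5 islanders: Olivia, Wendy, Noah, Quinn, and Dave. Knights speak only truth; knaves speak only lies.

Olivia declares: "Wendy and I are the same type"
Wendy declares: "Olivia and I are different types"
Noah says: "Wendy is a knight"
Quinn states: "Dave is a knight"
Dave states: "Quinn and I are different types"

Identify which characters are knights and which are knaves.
Olivia is a knave.
Wendy is a knight.
Noah is a knight.
Quinn is a knave.
Dave is a knave.

Verification:
- Olivia (knave) says "Wendy and I are the same type" - this is FALSE (a lie) because Olivia is a knave and Wendy is a knight.
- Wendy (knight) says "Olivia and I are different types" - this is TRUE because Wendy is a knight and Olivia is a knave.
- Noah (knight) says "Wendy is a knight" - this is TRUE because Wendy is a knight.
- Quinn (knave) says "Dave is a knight" - this is FALSE (a lie) because Dave is a knave.
- Dave (knave) says "Quinn and I are different types" - this is FALSE (a lie) because Dave is a knave and Quinn is a knave.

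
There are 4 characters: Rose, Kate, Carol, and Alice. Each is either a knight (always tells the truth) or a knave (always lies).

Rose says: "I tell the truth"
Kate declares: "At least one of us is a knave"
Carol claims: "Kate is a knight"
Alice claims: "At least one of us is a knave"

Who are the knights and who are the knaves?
Rose is a knave.
Kate is a knight.
Carol is a knight.
Alice is a knight.

Verification:
- Rose (knave) says "I tell the truth" - this is FALSE (a lie) because Rose is a knave.
- Kate (knight) says "At least one of us is a knave" - this is TRUE because Rose is a knave.
- Carol (knight) says "Kate is a knight" - this is TRUE because Kate is a knight.
- Alice (knight) says "At least one of us is a knave" - this is TRUE because Rose is a knave.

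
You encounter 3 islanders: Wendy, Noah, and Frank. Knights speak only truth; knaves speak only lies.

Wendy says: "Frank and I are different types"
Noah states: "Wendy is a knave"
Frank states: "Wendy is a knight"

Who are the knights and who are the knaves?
Wendy is a knave.
Noah is a knight.
Frank is a knave.

Verification:
- Wendy (knave) says "Frank and I are different types" - this is FALSE (a lie) because Wendy is a knave and Frank is a knave.
- Noah (knight) says "Wendy is a knave" - this is TRUE because Wendy is a knave.
- Frank (knave) says "Wendy is a knight" - this is FALSE (a lie) because Wendy is a knave.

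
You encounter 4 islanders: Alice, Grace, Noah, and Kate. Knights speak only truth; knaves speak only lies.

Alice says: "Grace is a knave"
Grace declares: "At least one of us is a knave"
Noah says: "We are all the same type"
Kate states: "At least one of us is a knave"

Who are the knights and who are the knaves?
Alice is a knave.
Grace is a knight.
Noah is a knave.
Kate is a knight.

Verification:
- Alice (knave) says "Grace is a knave" - this is FALSE (a lie) because Grace is a knight.
- Grace (knight) says "At least one of us is a knave" - this is TRUE because Alice and Noah are knaves.
- Noah (knave) says "We are all the same type" - this is FALSE (a lie) because Grace and Kate are knights and Alice and Noah are knaves.
- Kate (knight) says "At least one of us is a knave" - this is TRUE because Alice and Noah are knaves.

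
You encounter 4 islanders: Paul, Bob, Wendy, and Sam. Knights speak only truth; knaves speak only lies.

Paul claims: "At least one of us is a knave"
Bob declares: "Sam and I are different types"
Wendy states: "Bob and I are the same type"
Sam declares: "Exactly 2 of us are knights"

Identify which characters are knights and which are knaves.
Paul is a knight.
Bob is a knight.
Wendy is a knight.
Sam is a knave.

Verification:
- Paul (knight) says "At least one of us is a knave" - this is TRUE because Sam is a knave.
- Bob (knight) says "Sam and I are different types" - this is TRUE because Bob is a knight and Sam is a knave.
- Wendy (knight) says "Bob and I are the same type" - this is TRUE because Wendy is a knight and Bob is a knight.
- Sam (knave) says "Exactly 2 of us are knights" - this is FALSE (a lie) because there are 3 knights.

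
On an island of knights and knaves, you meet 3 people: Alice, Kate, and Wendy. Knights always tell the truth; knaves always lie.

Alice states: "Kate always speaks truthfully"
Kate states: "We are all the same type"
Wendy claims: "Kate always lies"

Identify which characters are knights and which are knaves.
Alice is a knave.
Kate is a knave.
Wendy is a knight.

Verification:
- Alice (knave) says "Kate always speaks truthfully" - this is FALSE (a lie) because Kate is a knave.
- Kate (knave) says "We are all the same type" - this is FALSE (a lie) because Wendy is a knight and Alice and Kate are knaves.
- Wendy (knight) says "Kate always lies" - this is TRUE because Kate is a knave.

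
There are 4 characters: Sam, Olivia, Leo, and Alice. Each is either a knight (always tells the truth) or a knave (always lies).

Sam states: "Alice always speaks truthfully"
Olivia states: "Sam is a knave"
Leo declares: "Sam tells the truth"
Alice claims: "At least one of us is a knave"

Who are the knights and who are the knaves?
Sam is a knight.
Olivia is a knave.
Leo is a knight.
Alice is a knight.

Verification:
- Sam (knight) says "Alice always speaks truthfully" - this is TRUE because Alice is a knight.
- Olivia (knave) says "Sam is a knave" - this is FALSE (a lie) because Sam is a knight.
- Leo (knight) says "Sam tells the truth" - this is TRUE because Sam is a knight.
- Alice (knight) says "At least one of us is a knave" - this is TRUE because Olivia is a knave.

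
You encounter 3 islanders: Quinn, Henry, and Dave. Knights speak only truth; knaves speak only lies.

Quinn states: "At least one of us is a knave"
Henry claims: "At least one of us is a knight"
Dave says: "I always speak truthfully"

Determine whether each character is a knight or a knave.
Quinn is a knight.
Henry is a knight.
Dave is a knave.

Verification:
- Quinn (knight) says "At least one of us is a knave" - this is TRUE because Dave is a knave.
- Henry (knight) says "At least one of us is a knight" - this is TRUE because Quinn and Henry are knights.
- Dave (knave) says "I always speak truthfully" - this is FALSE (a lie) because Dave is a knave.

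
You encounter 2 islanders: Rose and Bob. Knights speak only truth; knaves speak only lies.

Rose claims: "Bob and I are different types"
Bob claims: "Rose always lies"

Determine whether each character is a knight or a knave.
Rose is a knight.
Bob is a knave.

Verification:
- Rose (knight) says "Bob and I are different types" - this is TRUE because Rose is a knight and Bob is a knave.
- Bob (knave) says "Rose always lies" - this is FALSE (a lie) because Rose is a knight.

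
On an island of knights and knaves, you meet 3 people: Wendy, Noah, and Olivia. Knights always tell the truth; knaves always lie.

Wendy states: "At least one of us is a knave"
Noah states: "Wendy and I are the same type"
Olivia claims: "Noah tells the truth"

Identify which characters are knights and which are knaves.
Wendy is a knight.
Noah is a knave.
Olivia is a knave.

Verification:
- Wendy (knight) says "At least one of us is a knave" - this is TRUE because Noah and Olivia are knaves.
- Noah (knave) says "Wendy and I are the same type" - this is FALSE (a lie) because Noah is a knave and Wendy is a knight.
- Olivia (knave) says "Noah tells the truth" - this is FALSE (a lie) because Noah is a knave.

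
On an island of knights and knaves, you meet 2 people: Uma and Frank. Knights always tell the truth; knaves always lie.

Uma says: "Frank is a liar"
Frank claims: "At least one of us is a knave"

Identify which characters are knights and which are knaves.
Uma is a knave.
Frank is a knight.

Verification:
- Uma (knave) says "Frank is a liar" - this is FALSE (a lie) because Frank is a knight.
- Frank (knight) says "At least one of us is a knave" - this is TRUE because Uma is a knave.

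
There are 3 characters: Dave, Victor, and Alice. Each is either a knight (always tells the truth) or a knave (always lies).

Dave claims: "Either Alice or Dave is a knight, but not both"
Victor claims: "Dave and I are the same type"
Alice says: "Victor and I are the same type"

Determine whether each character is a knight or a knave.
Dave is a knight.
Victor is a knight.
Alice is a knave.

Verification:
- Dave (knight) says "Either Alice or Dave is a knight, but not both" - this is TRUE because Alice is a knave and Dave is a knight.
- Victor (knight) says "Dave and I are the same type" - this is TRUE because Victor is a knight and Dave is a knight.
- Alice (knave) says "Victor and I are the same type" - this is FALSE (a lie) because Alice is a knave and Victor is a knight.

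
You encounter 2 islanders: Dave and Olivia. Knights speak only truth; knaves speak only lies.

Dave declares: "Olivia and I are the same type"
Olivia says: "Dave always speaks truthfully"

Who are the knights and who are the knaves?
Dave is a knight.
Olivia is a knight.

Verification:
- Dave (knight) says "Olivia and I are the same type" - this is TRUE because Dave is a knight and Olivia is a knight.
- Olivia (knight) says "Dave always speaks truthfully" - this is TRUE because Dave is a knight.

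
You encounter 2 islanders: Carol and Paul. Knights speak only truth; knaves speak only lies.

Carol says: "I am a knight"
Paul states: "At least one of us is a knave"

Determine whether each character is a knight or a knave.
Carol is a knave.
Paul is a knight.

Verification:
- Carol (knave) says "I am a knight" - this is FALSE (a lie) because Carol is a knave.
- Paul (knight) says "At least one of us is a knave" - this is TRUE because Carol is a knave.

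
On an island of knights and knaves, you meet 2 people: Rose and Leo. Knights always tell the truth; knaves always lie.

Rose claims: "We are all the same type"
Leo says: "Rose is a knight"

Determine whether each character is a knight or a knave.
Rose is a knight.
Leo is a knight.

Verification:
- Rose (knight) says "We are all the same type" - this is TRUE because Rose and Leo are knights.
- Leo (knight) says "Rose is a knight" - this is TRUE because Rose is a knight.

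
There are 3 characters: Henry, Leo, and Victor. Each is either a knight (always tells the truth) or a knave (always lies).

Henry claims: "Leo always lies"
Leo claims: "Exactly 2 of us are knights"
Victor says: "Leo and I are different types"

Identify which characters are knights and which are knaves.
Henry is a knight.
Leo is a knave.
Victor is a knave.

Verification:
- Henry (knight) says "Leo always lies" - this is TRUE because Leo is a knave.
- Leo (knave) says "Exactly 2 of us are knights" - this is FALSE (a lie) because there are 1 knights.
- Victor (knave) says "Leo and I are different types" - this is FALSE (a lie) because Victor is a knave and Leo is a knave.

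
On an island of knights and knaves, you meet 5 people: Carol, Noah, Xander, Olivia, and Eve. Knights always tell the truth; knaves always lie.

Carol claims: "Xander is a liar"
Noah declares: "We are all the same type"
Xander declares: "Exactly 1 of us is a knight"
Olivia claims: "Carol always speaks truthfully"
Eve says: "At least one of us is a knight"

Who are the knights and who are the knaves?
Carol is a knight.
Noah is a knave.
Xander is a knave.
Olivia is a knight.
Eve is a knight.

Verification:
- Carol (knight) says "Xander is a liar" - this is TRUE because Xander is a knave.
- Noah (knave) says "We are all the same type" - this is FALSE (a lie) because Carol, Olivia, and Eve are knights and Noah and Xander are knaves.
- Xander (knave) says "Exactly 1 of us is a knight" - this is FALSE (a lie) because there are 3 knights.
- Olivia (knight) says "Carol always speaks truthfully" - this is TRUE because Carol is a knight.
- Eve (knight) says "At least one of us is a knight" - this is TRUE because Carol, Olivia, and Eve are knights.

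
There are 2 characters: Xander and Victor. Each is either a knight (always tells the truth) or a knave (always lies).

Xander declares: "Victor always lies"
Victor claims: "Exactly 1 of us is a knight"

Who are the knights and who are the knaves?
Xander is a knave.
Victor is a knight.

Verification:
- Xander (knave) says "Victor always lies" - this is FALSE (a lie) because Victor is a knight.
- Victor (knight) says "Exactly 1 of us is a knight" - this is TRUE because there are 1 knights.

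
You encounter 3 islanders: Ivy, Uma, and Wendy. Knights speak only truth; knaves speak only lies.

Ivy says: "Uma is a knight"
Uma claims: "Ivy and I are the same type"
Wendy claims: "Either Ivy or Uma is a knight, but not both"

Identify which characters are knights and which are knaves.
Ivy is a knight.
Uma is a knight.
Wendy is a knave.

Verification:
- Ivy (knight) says "Uma is a knight" - this is TRUE because Uma is a knight.
- Uma (knight) says "Ivy and I are the same type" - this is TRUE because Uma is a knight and Ivy is a knight.
- Wendy (knave) says "Either Ivy or Uma is a knight, but not both" - this is FALSE (a lie) because Ivy is a knight and Uma is a knight.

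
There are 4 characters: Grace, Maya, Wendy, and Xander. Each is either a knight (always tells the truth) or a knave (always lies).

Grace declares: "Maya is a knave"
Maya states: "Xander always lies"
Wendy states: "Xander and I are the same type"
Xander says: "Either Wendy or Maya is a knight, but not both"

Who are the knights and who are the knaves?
Grace is a knight.
Maya is a knave.
Wendy is a knight.
Xander is a knight.

Verification:
- Grace (knight) says "Maya is a knave" - this is TRUE because Maya is a knave.
- Maya (knave) says "Xander always lies" - this is FALSE (a lie) because Xander is a knight.
- Wendy (knight) says "Xander and I are the same type" - this is TRUE because Wendy is a knight and Xander is a knight.
- Xander (knight) says "Either Wendy or Maya is a knight, but not both" - this is TRUE because Wendy is a knight and Maya is a knave.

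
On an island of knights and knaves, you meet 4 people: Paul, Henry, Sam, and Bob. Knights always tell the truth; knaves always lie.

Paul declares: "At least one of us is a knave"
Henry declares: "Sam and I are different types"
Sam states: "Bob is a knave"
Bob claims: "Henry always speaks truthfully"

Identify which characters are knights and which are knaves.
Paul is a knight.
Henry is a knight.
Sam is a knave.
Bob is a knight.

Verification:
- Paul (knight) says "At least one of us is a knave" - this is TRUE because Sam is a knave.
- Henry (knight) says "Sam and I are different types" - this is TRUE because Henry is a knight and Sam is a knave.
- Sam (knave) says "Bob is a knave" - this is FALSE (a lie) because Bob is a knight.
- Bob (knight) says "Henry always speaks truthfully" - this is TRUE because Henry is a knight.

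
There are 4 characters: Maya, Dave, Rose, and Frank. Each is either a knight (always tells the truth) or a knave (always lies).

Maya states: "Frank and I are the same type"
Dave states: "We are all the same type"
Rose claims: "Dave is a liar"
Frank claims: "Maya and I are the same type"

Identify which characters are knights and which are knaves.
Maya is a knight.
Dave is a knave.
Rose is a knight.
Frank is a knight.

Verification:
- Maya (knight) says "Frank and I are the same type" - this is TRUE because Maya is a knight and Frank is a knight.
- Dave (knave) says "We are all the same type" - this is FALSE (a lie) because Maya, Rose, and Frank are knights and Dave is a knave.
- Rose (knight) says "Dave is a liar" - this is TRUE because Dave is a knave.
- Frank (knight) says "Maya and I are the same type" - this is TRUE because Frank is a knight and Maya is a knight.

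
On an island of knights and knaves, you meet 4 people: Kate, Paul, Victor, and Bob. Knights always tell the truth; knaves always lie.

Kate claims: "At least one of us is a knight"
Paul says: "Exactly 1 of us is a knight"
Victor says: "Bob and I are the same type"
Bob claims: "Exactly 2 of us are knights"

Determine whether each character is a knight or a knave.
Kate is a knight.
Paul is a knave.
Victor is a knave.
Bob is a knight.

Verification:
- Kate (knight) says "At least one of us is a knight" - this is TRUE because Kate and Bob are knights.
- Paul (knave) says "Exactly 1 of us is a knight" - this is FALSE (a lie) because there are 2 knights.
- Victor (knave) says "Bob and I are the same type" - this is FALSE (a lie) because Victor is a knave and Bob is a knight.
- Bob (knight) says "Exactly 2 of us are knights" - this is TRUE because there are 2 knights.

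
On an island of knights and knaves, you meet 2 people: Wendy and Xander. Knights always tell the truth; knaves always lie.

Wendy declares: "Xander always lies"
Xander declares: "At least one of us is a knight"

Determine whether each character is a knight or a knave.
Wendy is a knave.
Xander is a knight.

Verification:
- Wendy (knave) says "Xander always lies" - this is FALSE (a lie) because Xander is a knight.
- Xander (knight) says "At least one of us is a knight" - this is TRUE because Xander is a knight.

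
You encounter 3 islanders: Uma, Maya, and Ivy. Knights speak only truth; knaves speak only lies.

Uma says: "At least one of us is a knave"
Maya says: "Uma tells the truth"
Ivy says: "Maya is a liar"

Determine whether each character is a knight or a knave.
Uma is a knight.
Maya is a knight.
Ivy is a knave.

Verification:
- Uma (knight) says "At least one of us is a knave" - this is TRUE because Ivy is a knave.
- Maya (knight) says "Uma tells the truth" - this is TRUE because Uma is a knight.
- Ivy (knave) says "Maya is a liar" - this is FALSE (a lie) because Maya is a knight.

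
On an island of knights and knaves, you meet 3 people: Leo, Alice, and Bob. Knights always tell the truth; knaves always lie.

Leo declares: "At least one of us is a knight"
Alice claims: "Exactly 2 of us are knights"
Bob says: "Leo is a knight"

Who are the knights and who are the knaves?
Leo is a knave.
Alice is a knave.
Bob is a knave.

Verification:
- Leo (knave) says "At least one of us is a knight" - this is FALSE (a lie) because no one is a knight.
- Alice (knave) says "Exactly 2 of us are knights" - this is FALSE (a lie) because there are 0 knights.
- Bob (knave) says "Leo is a knight" - this is FALSE (a lie) because Leo is a knave.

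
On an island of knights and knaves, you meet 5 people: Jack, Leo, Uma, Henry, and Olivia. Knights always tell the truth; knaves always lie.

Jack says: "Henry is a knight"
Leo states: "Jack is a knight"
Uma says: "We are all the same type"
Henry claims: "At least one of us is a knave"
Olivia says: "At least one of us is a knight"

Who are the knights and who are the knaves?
Jack is a knight.
Leo is a knight.
Uma is a knave.
Henry is a knight.
Olivia is a knight.

Verification:
- Jack (knight) says "Henry is a knight" - this is TRUE because Henry is a knight.
- Leo (knight) says "Jack is a knight" - this is TRUE because Jack is a knight.
- Uma (knave) says "We are all the same type" - this is FALSE (a lie) because Jack, Leo, Henry, and Olivia are knights and Uma is a knave.
- Henry (knight) says "At least one of us is a knave" - this is TRUE because Uma is a knave.
- Olivia (knight) says "At least one of us is a knight" - this is TRUE because Jack, Leo, Henry, and Olivia are knights.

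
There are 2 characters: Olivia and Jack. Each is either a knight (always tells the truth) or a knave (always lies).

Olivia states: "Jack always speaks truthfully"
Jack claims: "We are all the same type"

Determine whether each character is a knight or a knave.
Olivia is a knight.
Jack is a knight.

Verification:
- Olivia (knight) says "Jack always speaks truthfully" - this is TRUE because Jack is a knight.
- Jack (knight) says "We are all the same type" - this is TRUE because Olivia and Jack are knights.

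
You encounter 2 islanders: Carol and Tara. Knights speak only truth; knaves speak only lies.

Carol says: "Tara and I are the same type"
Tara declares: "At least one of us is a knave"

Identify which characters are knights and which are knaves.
Carol is a knave.
Tara is a knight.

Verification:
- Carol (knave) says "Tara and I are the same type" - this is FALSE (a lie) because Carol is a knave and Tara is a knight.
- Tara (knight) says "At least one of us is a knave" - this is TRUE because Carol is a knave.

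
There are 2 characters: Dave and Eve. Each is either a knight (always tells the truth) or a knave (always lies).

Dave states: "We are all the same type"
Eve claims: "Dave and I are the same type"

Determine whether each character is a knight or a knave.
Dave is a knight.
Eve is a knight.

Verification:
- Dave (knight) says "We are all the same type" - this is TRUE because Dave and Eve are knights.
- Eve (knight) says "Dave and I are the same type" - this is TRUE because Eve is a knight and Dave is a knight.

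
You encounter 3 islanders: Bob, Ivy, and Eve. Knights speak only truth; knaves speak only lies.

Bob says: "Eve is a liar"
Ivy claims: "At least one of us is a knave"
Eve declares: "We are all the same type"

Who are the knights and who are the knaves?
Bob is a knight.
Ivy is a knight.
Eve is a knave.

Verification:
- Bob (knight) says "Eve is a liar" - this is TRUE because Eve is a knave.
- Ivy (knight) says "At least one of us is a knave" - this is TRUE because Eve is a knave.
- Eve (knave) says "We are all the same type" - this is FALSE (a lie) because Bob and Ivy are knights and Eve is a knave.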